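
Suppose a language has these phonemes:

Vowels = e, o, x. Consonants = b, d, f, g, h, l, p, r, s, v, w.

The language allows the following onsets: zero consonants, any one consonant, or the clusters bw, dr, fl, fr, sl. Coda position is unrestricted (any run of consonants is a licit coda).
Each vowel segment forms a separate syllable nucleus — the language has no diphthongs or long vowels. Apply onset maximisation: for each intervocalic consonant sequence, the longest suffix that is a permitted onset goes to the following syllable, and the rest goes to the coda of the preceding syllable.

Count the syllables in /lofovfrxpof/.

4

The vowels are o, o, x, o — 4 nuclei, so 4 syllables.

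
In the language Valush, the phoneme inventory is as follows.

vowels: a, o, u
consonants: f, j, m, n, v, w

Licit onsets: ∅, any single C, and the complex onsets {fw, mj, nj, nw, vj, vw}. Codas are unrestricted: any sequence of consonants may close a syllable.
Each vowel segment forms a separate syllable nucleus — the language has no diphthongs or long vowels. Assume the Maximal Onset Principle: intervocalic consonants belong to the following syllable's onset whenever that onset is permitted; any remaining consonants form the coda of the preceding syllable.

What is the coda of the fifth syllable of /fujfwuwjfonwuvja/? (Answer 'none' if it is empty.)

Vowels present: u, u, o, u, a; each is a nucleus, giving 5 syllables.
/u…u/ gap (V1→V2): /jfw/ splits as /j/ + /fw/ (/fw/ is the longest suffix that is a licit onset).
/u…o/ gap (V2→V3): /wjf/ — longest licit onset from the right is /f/, leaving /wj/ as coda.
/o…u/ gap (V3→V4): /nw/ is a licit onset in full, so it all attaches to the next syllable.
/u…a/ gap (V4→V5): /vj/ — entire cluster is a permitted onset → onset /vj/, coda ∅.
So the parse is fuj.fwuwj.fo.nwu.vja.
Syllable 5 is /vja/: onset /vj/, nucleus /a/, coda ∅.

none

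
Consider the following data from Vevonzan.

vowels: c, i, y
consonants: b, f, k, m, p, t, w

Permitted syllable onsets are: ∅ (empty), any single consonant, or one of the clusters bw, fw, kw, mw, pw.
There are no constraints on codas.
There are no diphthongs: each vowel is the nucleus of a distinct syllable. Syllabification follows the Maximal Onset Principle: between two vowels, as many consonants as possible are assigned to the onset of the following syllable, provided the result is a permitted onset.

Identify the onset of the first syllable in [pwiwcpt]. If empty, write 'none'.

Vowels present: i, c; each is a nucleus, giving 2 syllables.
/i…c/ gap (V1→V2): just /w/ — single C goes to the following onset.
Putting it together: pwi.wcpt.
Syllable 1 is /pwi/: onset /pw/, nucleus /i/, coda ∅.

pw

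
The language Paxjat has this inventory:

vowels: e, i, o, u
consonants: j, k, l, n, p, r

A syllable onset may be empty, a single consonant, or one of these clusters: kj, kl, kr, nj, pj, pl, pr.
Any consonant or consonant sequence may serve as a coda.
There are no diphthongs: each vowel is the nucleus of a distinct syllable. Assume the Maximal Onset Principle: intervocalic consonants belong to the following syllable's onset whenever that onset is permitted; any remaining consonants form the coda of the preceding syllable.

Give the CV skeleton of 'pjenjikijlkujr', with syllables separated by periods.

CCV.CCV.CVCC.CVCC

Vowels present: e, i, i, u; each is a nucleus, giving 4 syllables.
V1 /e/ – V2 /i/: cluster /nj/ — /nj/ is itself a permitted onset, so the whole cluster goes right; preceding coda = ∅.
V2 /i/ – V3 /i/: /k/ → onset of the next syllable (single consonants are always licit onsets).
V3 /i/ – V4 /u/: /jlk/ — longest licit onset from the right is /k/, leaving /jl/ as coda.
Putting it together: pje.nji.kijl.kujr.
Mapping each syllable to C/V: /pje/ → CCV, /nji/ → CCV, /kijl/ → CVCC, /kujr/ → CVCC.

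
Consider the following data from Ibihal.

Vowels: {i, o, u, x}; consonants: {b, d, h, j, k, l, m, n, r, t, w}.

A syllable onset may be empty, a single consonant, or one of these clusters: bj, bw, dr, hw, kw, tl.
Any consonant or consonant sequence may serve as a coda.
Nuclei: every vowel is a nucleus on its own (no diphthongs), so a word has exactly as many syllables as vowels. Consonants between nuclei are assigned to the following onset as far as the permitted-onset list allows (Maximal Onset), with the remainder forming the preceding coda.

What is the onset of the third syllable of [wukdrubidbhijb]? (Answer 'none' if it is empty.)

b

Vowels present: u, u, i, i; each is a nucleus, giving 4 syllables.
σ1/σ2 boundary: /kdr/ — longest licit onset from the right is /dr/, leaving /k/ as coda.
σ2/σ3 boundary: /b/ is a single consonant, so it becomes the next onset.
σ3/σ4 boundary: /dbh/ splits as /db/ + /h/ (/h/ is the longest suffix that is a licit onset).
Result: wuk.dru.bidb.hijb.
Syllable 3 is /bidb/: onset /b/, nucleus /i/, coda /db/.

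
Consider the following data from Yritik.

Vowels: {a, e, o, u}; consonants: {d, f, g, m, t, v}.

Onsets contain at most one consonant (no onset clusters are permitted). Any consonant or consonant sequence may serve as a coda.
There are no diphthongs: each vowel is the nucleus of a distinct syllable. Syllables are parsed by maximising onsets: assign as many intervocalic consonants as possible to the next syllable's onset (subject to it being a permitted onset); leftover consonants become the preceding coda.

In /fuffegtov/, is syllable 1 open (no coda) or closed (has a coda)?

closed

The vowels are u, e, o — 3 nuclei, so 3 syllables.
V1 /u/ – V2 /e/: /ff/ splits as /f/ + /f/ (/f/ is the longest suffix that is a licit onset).
V2 /e/ – V3 /o/: /gt/ — longest licit onset from the right is /t/, leaving /g/ as coda.
Syllabification: fuf.feg.tov.
Syllable 1 is /fuf/ with coda /f/, so it is closed.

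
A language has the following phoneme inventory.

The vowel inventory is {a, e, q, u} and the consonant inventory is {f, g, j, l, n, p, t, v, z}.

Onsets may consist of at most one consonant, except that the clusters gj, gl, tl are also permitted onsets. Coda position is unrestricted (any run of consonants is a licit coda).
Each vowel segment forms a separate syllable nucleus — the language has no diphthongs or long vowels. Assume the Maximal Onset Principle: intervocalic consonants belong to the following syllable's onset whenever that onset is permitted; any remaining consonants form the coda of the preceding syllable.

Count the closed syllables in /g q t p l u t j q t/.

Vowels present: q, u, q; each is a nucleus, giving 3 syllables.
/q…u/ gap (V1→V2): cluster /tpl/ — the longest permitted-onset suffix is /l/; onset = /l/, preceding coda = /tp/.
/u…q/ gap (V2→V3): /tj/ — longest licit onset from the right is /j/, leaving /t/ as coda.
Putting it together: gqtp.lut.jqt.
Classifying each syllable: /gqtp/ (closed), /lut/ (closed), /jqt/ (closed).
Closed syllables: 3.

3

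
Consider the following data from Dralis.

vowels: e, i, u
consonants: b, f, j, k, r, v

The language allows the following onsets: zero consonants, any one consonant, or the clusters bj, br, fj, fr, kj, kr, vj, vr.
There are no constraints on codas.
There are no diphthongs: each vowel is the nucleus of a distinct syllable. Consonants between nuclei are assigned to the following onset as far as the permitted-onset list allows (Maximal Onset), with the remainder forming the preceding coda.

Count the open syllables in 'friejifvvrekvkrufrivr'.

3

The vowels are i, e, i, e, u, i — 6 nuclei, so 6 syllables.
σ1/σ2 boundary: no consonants, so the boundary falls immediately after /i/.
σ2/σ3 boundary: /j/ is a single consonant, so it becomes the next onset.
σ3/σ4 boundary: cluster /fvvr/ — the longest permitted-onset suffix is /vr/; onset = /vr/, preceding coda = /fv/.
σ4/σ5 boundary: /kvkr/ splits as /kv/ + /kr/ (/kr/ is the longest suffix that is a licit onset).
σ5/σ6 boundary: /fr/ is a licit onset in full, so it all attaches to the next syllable.
Putting it together: fri.e.jifv.vrekv.kru.frivr.
Classifying each syllable: /fri/ (open), /e/ (open), /jifv/ (closed), /vrekv/ (closed), /kru/ (open), /frivr/ (closed).
Open syllables: 3.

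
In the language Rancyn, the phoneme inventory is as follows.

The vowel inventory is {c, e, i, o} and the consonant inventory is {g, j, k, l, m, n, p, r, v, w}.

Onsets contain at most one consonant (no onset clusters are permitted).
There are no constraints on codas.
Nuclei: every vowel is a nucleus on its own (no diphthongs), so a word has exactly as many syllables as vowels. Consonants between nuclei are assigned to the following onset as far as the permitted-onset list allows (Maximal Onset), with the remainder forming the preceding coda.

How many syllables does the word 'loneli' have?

3

Vowels present: o, e, i; each is a nucleus, giving 3 syllables.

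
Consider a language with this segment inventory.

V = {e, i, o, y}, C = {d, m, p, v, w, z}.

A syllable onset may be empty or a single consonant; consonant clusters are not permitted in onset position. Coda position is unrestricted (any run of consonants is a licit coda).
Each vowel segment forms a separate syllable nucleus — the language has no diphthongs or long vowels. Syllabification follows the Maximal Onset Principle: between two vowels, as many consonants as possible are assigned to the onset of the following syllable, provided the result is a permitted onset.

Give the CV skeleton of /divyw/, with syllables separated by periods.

CV.CVC

The vowels are i, y — 2 nuclei, so 2 syllables.
σ1/σ2 boundary: /v/ is a single consonant, so it becomes the next onset.
Syllabification: di.vyw.
Mapping each syllable to C/V: /di/ → CV, /vyw/ → CVC.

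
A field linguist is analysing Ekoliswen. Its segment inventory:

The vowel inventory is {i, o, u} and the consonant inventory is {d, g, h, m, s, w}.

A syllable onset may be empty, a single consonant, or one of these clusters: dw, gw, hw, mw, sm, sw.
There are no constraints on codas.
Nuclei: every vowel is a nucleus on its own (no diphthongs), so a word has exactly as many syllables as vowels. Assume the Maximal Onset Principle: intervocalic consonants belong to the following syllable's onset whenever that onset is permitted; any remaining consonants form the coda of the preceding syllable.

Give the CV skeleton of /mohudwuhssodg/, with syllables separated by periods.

CV.CV.CCVCC.CVCC

The vowels are o, u, u, o — 4 nuclei, so 4 syllables.
V1 /o/ – V2 /u/: /h/ is a single consonant, so it becomes the next onset.
V2 /u/ – V3 /u/: /dw/ — entire cluster is a permitted onset → onset /dw/, coda ∅.
V3 /u/ – V4 /o/: cluster /hss/ — the longest permitted-onset suffix is /s/; onset = /s/, preceding coda = /hs/.
Result: mo.hu.dwuhs.sodg.
Mapping each syllable to C/V: /mo/ → CV, /hu/ → CV, /dwuhs/ → CCVCC, /sodg/ → CVCC.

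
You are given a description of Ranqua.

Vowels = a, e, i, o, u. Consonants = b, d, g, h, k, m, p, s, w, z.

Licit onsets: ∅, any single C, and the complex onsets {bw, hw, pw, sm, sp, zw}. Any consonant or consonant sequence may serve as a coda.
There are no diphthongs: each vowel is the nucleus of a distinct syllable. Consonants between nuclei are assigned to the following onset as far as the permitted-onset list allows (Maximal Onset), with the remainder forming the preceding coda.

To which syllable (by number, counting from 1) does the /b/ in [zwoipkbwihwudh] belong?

The vowels are o, i, i, u — 4 nuclei, so 4 syllables.
/o…i/ gap (V1→V2): no consonants, so the boundary falls immediately after /o/.
/i…i/ gap (V2→V3): /pkbw/; trying suffixes from longest down, /bw/ is the first permitted one, so coda /pk/ | onset /bw/.
/i…u/ gap (V3→V4): cluster /hw/ — /hw/ is itself a permitted onset, so the whole cluster goes right; preceding coda = ∅.
So the parse is zwo.ipk.bwi.hwudh.
The /b/ is in the onset of syllable 3 (/bwi/).

3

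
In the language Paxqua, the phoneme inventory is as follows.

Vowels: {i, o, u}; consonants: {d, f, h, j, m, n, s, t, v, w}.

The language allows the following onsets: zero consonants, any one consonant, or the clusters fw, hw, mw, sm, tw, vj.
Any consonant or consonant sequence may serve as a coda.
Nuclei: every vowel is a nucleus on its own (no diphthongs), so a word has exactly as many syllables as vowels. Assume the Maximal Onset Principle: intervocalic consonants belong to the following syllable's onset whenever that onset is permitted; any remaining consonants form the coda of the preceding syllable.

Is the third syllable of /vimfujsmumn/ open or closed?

closed

Nuclei (vowels): i, u, u → 3 syllables.
Between /i/ (V1) and /u/ (V2): cluster /mf/ — the longest permitted-onset suffix is /f/; onset = /f/, preceding coda = /m/.
Between /u/ (V2) and /u/ (V3): /jsm/ — longest licit onset from the right is /sm/, leaving /j/ as coda.
Result: vim.fuj.smumn.
Syllable 3 is /smumn/ with coda /mn/, so it is closed.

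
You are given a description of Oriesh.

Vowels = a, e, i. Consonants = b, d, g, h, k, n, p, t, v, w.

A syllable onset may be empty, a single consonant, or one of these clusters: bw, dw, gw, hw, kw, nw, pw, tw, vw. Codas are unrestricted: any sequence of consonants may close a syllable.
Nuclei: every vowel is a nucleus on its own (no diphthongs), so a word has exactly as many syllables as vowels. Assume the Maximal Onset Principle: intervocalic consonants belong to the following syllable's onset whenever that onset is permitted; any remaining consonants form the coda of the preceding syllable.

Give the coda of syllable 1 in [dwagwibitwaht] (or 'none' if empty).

Vowels present: a, i, i, a; each is a nucleus, giving 4 syllables.
Between /a/ (V1) and /i/ (V2): /gw/ is a licit onset in full, so it all attaches to the next syllable.
Between /i/ (V2) and /i/ (V3): /b/ → onset of the next syllable (single consonants are always licit onsets).
Between /i/ (V3) and /a/ (V4): /tw/ is a licit onset in full, so it all attaches to the next syllable.
Putting it together: dwa.gwi.bi.twaht.
Syllable 1 is /dwa/: onset /dw/, nucleus /a/, coda ∅.

none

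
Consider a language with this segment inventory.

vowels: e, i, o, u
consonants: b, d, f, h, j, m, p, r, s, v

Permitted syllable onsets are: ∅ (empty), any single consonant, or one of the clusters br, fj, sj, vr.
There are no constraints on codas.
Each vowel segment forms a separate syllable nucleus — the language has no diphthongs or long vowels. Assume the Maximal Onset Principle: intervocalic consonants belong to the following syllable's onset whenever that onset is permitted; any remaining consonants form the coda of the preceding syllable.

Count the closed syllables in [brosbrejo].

1

The vowels are o, e, o — 3 nuclei, so 3 syllables.
V1 /o/ – V2 /e/: /sbr/ splits as /s/ + /br/ (/br/ is the longest suffix that is a licit onset).
V2 /e/ – V3 /o/: just /j/ — single C goes to the following onset.
So the parse is bros.bre.jo.
Classifying each syllable: /bros/ (closed), /bre/ (open), /jo/ (open).
Closed syllables: 1.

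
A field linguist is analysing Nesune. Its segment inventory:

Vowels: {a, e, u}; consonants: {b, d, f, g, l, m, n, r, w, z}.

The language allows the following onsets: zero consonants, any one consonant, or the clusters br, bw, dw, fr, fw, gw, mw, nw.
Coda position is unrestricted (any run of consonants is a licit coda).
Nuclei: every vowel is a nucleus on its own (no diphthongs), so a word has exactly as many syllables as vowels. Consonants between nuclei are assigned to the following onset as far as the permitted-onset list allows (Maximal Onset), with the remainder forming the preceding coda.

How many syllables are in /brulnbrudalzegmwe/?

5

Vowels present: u, u, a, e, e; each is a nucleus, giving 5 syllables.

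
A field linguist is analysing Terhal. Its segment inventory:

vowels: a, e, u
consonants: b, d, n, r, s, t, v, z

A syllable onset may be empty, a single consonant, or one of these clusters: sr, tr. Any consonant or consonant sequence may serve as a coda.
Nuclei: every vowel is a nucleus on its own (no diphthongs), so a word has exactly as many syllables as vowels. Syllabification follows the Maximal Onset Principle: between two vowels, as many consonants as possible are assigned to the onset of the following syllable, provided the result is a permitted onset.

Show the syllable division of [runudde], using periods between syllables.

ru.nud.de

Vowels present: u, u, e; each is a nucleus, giving 3 syllables.
/u…u/ gap (V1→V2): /n/ is a single consonant, so it becomes the next onset.
/u…e/ gap (V2→V3): /dd/; trying suffixes from longest down, /d/ is the first permitted one, so coda /d/ | onset /d/.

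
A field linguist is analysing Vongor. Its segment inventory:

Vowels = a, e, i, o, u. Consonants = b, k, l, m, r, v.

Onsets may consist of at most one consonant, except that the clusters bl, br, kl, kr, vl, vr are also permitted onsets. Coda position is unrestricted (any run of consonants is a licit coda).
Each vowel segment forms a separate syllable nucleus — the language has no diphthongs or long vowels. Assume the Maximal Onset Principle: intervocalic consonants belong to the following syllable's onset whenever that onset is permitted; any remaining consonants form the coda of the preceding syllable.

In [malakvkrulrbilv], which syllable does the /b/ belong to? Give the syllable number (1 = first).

Vowels present: a, a, u, i; each is a nucleus, giving 4 syllables.
σ1/σ2 boundary: /l/ is a single consonant, so it becomes the next onset.
σ2/σ3 boundary: cluster /kvkr/ — the longest permitted-onset suffix is /kr/; onset = /kr/, preceding coda = /kv/.
σ3/σ4 boundary: /lrb/; trying suffixes from longest down, /b/ is the first permitted one, so coda /lr/ | onset /b/.
Putting it together: ma.lakv.krulr.bilv.
The /b/ is in the onset of syllable 4 (/bilv/).

4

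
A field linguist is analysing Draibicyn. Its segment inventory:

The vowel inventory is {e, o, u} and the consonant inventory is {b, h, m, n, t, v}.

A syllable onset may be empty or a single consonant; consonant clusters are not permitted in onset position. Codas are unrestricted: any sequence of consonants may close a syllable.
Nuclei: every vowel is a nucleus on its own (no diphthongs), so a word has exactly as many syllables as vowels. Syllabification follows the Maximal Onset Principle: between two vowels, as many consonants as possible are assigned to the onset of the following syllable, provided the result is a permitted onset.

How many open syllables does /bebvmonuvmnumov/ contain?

2

Vowels present: e, o, u, u, o; each is a nucleus, giving 5 syllables.
V1 /e/ – V2 /o/: /bvm/ — longest licit onset from the right is /m/, leaving /bv/ as coda.
V2 /o/ – V3 /u/: /n/ is a single consonant, so it becomes the next onset.
V3 /u/ – V4 /u/: cluster /vmn/ — the longest permitted-onset suffix is /n/; onset = /n/, preceding coda = /vm/.
V4 /u/ – V5 /o/: /m/ → onset of the next syllable (single consonants are always licit onsets).
Putting it together: bebv.mo.nuvm.nu.mov.
Classifying each syllable: /bebv/ (closed), /mo/ (open), /nuvm/ (closed), /nu/ (open), /mov/ (closed).
Open syllables: 2.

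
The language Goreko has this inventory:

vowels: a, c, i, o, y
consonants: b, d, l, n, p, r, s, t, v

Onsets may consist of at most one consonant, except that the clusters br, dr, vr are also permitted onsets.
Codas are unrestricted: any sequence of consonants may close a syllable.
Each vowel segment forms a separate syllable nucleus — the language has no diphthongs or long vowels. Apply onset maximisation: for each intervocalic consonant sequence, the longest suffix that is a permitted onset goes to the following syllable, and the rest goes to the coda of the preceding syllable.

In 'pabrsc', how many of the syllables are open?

Nuclei (vowels): a, c → 2 syllables.
Between /a/ (V1) and /c/ (V2): cluster /brs/ — the longest permitted-onset suffix is /s/; onset = /s/, preceding coda = /br/.
Result: pabr.sc.
Classifying each syllable: /pabr/ (closed), /sc/ (open).
Open syllables: 1.

1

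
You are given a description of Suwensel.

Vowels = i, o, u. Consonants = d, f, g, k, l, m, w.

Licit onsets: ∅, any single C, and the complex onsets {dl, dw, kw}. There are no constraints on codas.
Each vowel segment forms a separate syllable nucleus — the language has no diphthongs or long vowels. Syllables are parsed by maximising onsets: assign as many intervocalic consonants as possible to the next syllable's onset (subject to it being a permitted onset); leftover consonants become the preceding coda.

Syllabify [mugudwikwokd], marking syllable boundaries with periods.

The vowels are u, u, i, o — 4 nuclei, so 4 syllables.
/u…u/ gap (V1→V2): /g/ is a single consonant, so it becomes the next onset.
/u…i/ gap (V2→V3): /dw/ is a licit onset in full, so it all attaches to the next syllable.
/i…o/ gap (V3→V4): /kw/ — entire cluster is a permitted onset → onset /kw/, coda ∅.

mu.gu.dwi.kwokd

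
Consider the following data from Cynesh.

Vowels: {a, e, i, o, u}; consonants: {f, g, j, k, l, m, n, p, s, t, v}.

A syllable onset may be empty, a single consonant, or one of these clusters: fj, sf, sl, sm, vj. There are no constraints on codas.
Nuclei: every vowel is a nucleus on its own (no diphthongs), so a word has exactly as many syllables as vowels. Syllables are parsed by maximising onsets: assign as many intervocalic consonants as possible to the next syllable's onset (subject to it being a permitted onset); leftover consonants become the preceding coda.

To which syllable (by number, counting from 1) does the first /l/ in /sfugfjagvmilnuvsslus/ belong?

Vowels present: u, a, i, u, u; each is a nucleus, giving 5 syllables.
Between /u/ (V1) and /a/ (V2): /gfj/ — longest licit onset from the right is /fj/, leaving /g/ as coda.
Between /a/ (V2) and /i/ (V3): cluster /gvm/ — the longest permitted-onset suffix is /m/; onset = /m/, preceding coda = /gv/.
Between /i/ (V3) and /u/ (V4): /ln/ — longest licit onset from the right is /n/, leaving /l/ as coda.
Between /u/ (V4) and /u/ (V5): /vssl/; trying suffixes from longest down, /sl/ is the first permitted one, so coda /vs/ | onset /sl/.
Syllabification: sfug.fjagv.mil.nuvs.slus.
The first /l/ is in the coda of syllable 3 (/mil/).

3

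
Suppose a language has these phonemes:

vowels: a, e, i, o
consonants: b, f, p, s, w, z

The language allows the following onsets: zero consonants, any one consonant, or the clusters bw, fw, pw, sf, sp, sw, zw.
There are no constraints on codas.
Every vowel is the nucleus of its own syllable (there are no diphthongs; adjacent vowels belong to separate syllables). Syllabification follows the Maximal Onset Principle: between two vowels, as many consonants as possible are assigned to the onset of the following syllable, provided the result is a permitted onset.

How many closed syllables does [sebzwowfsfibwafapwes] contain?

3

Nuclei (vowels): e, o, i, a, a, e → 6 syllables.
/e…o/ gap (V1→V2): /bzw/ — longest licit onset from the right is /zw/, leaving /b/ as coda.
/o…i/ gap (V2→V3): /wfsf/ — longest licit onset from the right is /sf/, leaving /wf/ as coda.
/i…a/ gap (V3→V4): /bw/ is a licit onset in full, so it all attaches to the next syllable.
/a…a/ gap (V4→V5): just /f/ — single C goes to the following onset.
/a…e/ gap (V5→V6): /pw/ is a licit onset in full, so it all attaches to the next syllable.
Putting it together: seb.zwowf.sfi.bwa.fa.pwes.
Classifying each syllable: /seb/ (closed), /zwowf/ (closed), /sfi/ (open), /bwa/ (open), /fa/ (open), /pwes/ (closed).
Closed syllables: 3.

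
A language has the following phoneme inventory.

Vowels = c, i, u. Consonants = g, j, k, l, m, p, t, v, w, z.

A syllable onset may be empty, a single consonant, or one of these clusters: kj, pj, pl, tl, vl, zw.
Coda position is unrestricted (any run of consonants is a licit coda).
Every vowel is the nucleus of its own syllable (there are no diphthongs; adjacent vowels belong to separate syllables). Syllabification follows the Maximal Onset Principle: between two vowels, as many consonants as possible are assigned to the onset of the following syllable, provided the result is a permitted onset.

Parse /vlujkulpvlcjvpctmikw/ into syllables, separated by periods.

vluj.kulp.vlcjv.pct.mikw

Nuclei (vowels): u, u, c, c, i → 5 syllables.
σ1/σ2 boundary: /jk/ — longest licit onset from the right is /k/, leaving /j/ as coda.
σ2/σ3 boundary: /lpvl/ — longest licit onset from the right is /vl/, leaving /lp/ as coda.
σ3/σ4 boundary: /jvp/; trying suffixes from longest down, /p/ is the first permitted one, so coda /jv/ | onset /p/.
σ4/σ5 boundary: /tm/ — longest licit onset from the right is /m/, leaving /t/ as coda.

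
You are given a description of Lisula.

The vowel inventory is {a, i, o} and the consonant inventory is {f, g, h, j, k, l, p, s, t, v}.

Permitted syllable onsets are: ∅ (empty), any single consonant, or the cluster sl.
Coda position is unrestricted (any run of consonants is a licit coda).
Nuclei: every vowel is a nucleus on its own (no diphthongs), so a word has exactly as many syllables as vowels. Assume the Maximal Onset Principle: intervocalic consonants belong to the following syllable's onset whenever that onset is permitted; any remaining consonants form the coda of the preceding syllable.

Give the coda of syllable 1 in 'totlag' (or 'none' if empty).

t

The vowels are o, a — 2 nuclei, so 2 syllables.
Between /o/ (V1) and /a/ (V2): /tl/ — longest licit onset from the right is /l/, leaving /t/ as coda.
Putting it together: tot.lag.
Syllable 1 is /tot/: onset /t/, nucleus /o/, coda /t/.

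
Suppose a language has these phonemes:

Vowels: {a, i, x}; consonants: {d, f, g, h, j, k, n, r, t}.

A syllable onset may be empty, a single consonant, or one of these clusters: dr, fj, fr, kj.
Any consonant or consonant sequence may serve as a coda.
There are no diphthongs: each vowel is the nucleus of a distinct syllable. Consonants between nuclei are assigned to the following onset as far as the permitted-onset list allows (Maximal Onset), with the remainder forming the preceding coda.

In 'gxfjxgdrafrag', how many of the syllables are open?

The vowels are x, x, a, a — 4 nuclei, so 4 syllables.
/x…x/ gap (V1→V2): /fj/ is a licit onset in full, so it all attaches to the next syllable.
/x…a/ gap (V2→V3): cluster /gdr/ — the longest permitted-onset suffix is /dr/; onset = /dr/, preceding coda = /g/.
/a…a/ gap (V3→V4): cluster /fr/ — /fr/ is itself a permitted onset, so the whole cluster goes right; preceding coda = ∅.
Result: gx.fjxg.dra.frag.
Classifying each syllable: /gx/ (open), /fjxg/ (closed), /dra/ (open), /frag/ (closed).
Open syllables: 2.

2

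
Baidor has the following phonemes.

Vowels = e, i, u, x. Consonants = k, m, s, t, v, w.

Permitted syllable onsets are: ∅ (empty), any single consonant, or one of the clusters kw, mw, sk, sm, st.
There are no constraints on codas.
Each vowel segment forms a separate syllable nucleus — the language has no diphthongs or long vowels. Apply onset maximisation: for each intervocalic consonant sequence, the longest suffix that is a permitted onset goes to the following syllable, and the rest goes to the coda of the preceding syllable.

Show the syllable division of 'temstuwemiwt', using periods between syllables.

Vowels present: e, u, e, i; each is a nucleus, giving 4 syllables.
V1 /e/ – V2 /u/: cluster /mst/ — the longest permitted-onset suffix is /st/; onset = /st/, preceding coda = /m/.
V2 /u/ – V3 /e/: /w/ is a single consonant, so it becomes the next onset.
V3 /e/ – V4 /i/: just /m/ — single C goes to the following onset.

tem.stu.we.miwt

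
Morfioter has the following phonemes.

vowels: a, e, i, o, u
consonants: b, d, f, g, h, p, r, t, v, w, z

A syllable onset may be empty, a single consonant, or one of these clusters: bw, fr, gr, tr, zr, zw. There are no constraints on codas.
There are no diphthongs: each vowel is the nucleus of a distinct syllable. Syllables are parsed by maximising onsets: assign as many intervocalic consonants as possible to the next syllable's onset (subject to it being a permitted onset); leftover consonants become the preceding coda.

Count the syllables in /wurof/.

2

Nuclei (vowels): u, o → 2 syllables.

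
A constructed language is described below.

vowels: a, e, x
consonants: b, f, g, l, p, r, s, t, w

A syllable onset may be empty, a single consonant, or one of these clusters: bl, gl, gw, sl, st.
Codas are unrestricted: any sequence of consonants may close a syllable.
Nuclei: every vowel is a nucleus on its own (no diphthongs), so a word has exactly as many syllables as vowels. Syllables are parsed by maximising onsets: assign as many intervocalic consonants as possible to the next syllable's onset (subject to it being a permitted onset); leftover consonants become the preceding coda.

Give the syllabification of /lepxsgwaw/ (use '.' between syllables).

le.pxs.gwaw

Nuclei (vowels): e, x, a → 3 syllables.
V1 /e/ – V2 /x/: /p/ → onset of the next syllable (single consonants are always licit onsets).
V2 /x/ – V3 /a/: /sgw/ splits as /s/ + /gw/ (/gw/ is the longest suffix that is a licit onset).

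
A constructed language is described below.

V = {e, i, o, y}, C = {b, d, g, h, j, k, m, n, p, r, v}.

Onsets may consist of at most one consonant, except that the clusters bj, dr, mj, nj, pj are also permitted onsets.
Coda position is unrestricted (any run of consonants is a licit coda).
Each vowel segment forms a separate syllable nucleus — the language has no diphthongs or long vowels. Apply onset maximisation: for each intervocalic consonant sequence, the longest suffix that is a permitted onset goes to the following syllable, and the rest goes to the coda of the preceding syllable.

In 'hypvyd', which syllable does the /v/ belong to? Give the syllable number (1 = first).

2

The vowels are y, y — 2 nuclei, so 2 syllables.
/y…y/ gap (V1→V2): /pv/; trying suffixes from longest down, /v/ is the first permitted one, so coda /p/ | onset /v/.
Putting it together: hyp.vyd.
The /v/ is in the onset of syllable 2 (/vyd/).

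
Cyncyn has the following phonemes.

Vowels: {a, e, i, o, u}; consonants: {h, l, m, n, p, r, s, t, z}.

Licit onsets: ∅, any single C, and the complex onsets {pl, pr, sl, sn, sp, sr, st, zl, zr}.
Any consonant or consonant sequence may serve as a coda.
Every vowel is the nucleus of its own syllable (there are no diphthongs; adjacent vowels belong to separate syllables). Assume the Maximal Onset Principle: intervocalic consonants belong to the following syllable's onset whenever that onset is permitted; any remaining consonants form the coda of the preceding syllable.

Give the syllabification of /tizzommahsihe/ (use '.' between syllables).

Nuclei (vowels): i, o, a, i, e → 5 syllables.
V1 /i/ – V2 /o/: /zz/; trying suffixes from longest down, /z/ is the first permitted one, so coda /z/ | onset /z/.
V2 /o/ – V3 /a/: /mm/ splits as /m/ + /m/ (/m/ is the longest suffix that is a licit onset).
V3 /a/ – V4 /i/: /hs/ splits as /h/ + /s/ (/s/ is the longest suffix that is a licit onset).
V4 /i/ – V5 /e/: /h/ is a single consonant, so it becomes the next onset.

tiz.zom.mah.si.he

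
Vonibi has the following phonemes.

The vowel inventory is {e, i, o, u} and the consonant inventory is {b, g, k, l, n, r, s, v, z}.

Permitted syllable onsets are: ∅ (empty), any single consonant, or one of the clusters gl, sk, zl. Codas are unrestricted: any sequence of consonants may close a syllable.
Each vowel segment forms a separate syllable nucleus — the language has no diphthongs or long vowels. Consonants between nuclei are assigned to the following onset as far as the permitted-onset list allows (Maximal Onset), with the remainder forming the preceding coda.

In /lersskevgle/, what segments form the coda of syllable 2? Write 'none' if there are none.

The vowels are e, e, e — 3 nuclei, so 3 syllables.
σ1/σ2 boundary: /rssk/ — longest licit onset from the right is /sk/, leaving /rs/ as coda.
σ2/σ3 boundary: /vgl/ — longest licit onset from the right is /gl/, leaving /v/ as coda.
So the parse is lers.skev.gle.
Syllable 2 is /skev/: onset /sk/, nucleus /e/, coda /v/.

v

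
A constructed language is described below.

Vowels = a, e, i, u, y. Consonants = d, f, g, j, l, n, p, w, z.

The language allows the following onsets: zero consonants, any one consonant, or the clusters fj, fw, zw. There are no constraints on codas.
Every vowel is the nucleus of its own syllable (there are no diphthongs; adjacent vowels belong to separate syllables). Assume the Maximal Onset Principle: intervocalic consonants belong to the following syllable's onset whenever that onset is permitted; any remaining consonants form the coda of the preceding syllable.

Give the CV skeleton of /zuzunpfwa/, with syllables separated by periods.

Nuclei (vowels): u, u, a → 3 syllables.
Between /u/ (V1) and /u/ (V2): /z/ → onset of the next syllable (single consonants are always licit onsets).
Between /u/ (V2) and /a/ (V3): /npfw/; trying suffixes from longest down, /fw/ is the first permitted one, so coda /np/ | onset /fw/.
Result: zu.zunp.fwa.
Mapping each syllable to C/V: /zu/ → CV, /zunp/ → CVCC, /fwa/ → CCV.

CV.CVCC.CCV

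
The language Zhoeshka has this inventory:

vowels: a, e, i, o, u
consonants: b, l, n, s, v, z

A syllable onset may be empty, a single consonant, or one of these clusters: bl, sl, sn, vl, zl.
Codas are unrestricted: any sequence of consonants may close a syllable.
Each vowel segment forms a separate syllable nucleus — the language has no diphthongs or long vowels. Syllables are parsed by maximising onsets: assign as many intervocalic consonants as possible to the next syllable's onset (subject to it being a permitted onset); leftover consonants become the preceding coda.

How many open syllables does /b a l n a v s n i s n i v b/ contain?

1

The vowels are a, a, i, i — 4 nuclei, so 4 syllables.
Between /a/ (V1) and /a/ (V2): cluster /ln/ — the longest permitted-onset suffix is /n/; onset = /n/, preceding coda = /l/.
Between /a/ (V2) and /i/ (V3): cluster /vsn/ — the longest permitted-onset suffix is /sn/; onset = /sn/, preceding coda = /v/.
Between /i/ (V3) and /i/ (V4): cluster /sn/ — /sn/ is itself a permitted onset, so the whole cluster goes right; preceding coda = ∅.
So the parse is bal.nav.sni.snivb.
Classifying each syllable: /bal/ (closed), /nav/ (closed), /sni/ (open), /snivb/ (closed).
Open syllables: 1.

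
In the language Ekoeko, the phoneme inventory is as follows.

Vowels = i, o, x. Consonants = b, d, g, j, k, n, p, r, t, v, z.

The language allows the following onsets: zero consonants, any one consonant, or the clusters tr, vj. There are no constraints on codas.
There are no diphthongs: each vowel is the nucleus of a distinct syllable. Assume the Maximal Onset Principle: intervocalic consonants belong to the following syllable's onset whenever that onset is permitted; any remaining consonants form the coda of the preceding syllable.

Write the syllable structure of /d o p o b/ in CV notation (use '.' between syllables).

Vowels present: o, o; each is a nucleus, giving 2 syllables.
Between /o/ (V1) and /o/ (V2): /p/ → onset of the next syllable (single consonants are always licit onsets).
Result: do.pob.
Mapping each syllable to C/V: /do/ → CV, /pob/ → CVC.

CV.CVC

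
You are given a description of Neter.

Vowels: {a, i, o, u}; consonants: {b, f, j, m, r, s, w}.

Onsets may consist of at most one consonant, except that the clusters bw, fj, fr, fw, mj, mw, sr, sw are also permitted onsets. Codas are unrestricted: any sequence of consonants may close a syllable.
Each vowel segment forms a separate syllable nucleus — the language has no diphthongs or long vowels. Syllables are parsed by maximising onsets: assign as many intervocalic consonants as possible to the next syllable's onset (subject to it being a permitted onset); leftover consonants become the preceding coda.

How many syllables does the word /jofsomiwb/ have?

Nuclei (vowels): o, o, i → 3 syllables.

3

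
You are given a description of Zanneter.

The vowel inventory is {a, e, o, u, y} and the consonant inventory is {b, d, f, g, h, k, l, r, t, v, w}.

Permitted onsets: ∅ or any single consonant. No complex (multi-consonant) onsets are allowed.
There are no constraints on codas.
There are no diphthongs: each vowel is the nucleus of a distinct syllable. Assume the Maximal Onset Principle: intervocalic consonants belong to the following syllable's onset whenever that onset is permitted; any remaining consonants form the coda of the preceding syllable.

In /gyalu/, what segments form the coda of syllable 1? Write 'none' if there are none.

Vowels present: y, a, u; each is a nucleus, giving 3 syllables.
V1 /y/ – V2 /a/: hiatus — the boundary sits between the two vowels.
V2 /a/ – V3 /u/: just /l/ — single C goes to the following onset.
Syllabification: gy.a.lu.
Syllable 1 is /gy/: onset /g/, nucleus /y/, coda ∅.

none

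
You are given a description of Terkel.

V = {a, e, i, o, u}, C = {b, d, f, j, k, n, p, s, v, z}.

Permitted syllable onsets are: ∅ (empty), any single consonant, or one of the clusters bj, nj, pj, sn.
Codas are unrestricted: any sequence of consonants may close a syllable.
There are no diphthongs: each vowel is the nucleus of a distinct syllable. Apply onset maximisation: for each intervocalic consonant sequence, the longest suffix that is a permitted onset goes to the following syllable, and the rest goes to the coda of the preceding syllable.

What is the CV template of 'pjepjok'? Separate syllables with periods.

Vowels present: e, o; each is a nucleus, giving 2 syllables.
/e…o/ gap (V1→V2): /pj/ — entire cluster is a permitted onset → onset /pj/, coda ∅.
Result: pje.pjok.
Mapping each syllable to C/V: /pje/ → CCV, /pjok/ → CCVC.

CCV.CCVC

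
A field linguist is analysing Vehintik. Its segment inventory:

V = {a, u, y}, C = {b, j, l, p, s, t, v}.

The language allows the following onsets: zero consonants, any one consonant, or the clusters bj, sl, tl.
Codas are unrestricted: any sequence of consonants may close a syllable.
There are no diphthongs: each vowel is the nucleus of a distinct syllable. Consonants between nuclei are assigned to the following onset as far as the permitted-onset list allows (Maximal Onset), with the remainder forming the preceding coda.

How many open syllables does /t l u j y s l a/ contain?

3

Vowels present: u, y, a; each is a nucleus, giving 3 syllables.
/u…y/ gap (V1→V2): /j/ is a single consonant, so it becomes the next onset.
/y…a/ gap (V2→V3): cluster /sl/ — /sl/ is itself a permitted onset, so the whole cluster goes right; preceding coda = ∅.
Syllabification: tlu.jy.sla.
Classifying each syllable: /tlu/ (open), /jy/ (open), /sla/ (open).
Open syllables: 3.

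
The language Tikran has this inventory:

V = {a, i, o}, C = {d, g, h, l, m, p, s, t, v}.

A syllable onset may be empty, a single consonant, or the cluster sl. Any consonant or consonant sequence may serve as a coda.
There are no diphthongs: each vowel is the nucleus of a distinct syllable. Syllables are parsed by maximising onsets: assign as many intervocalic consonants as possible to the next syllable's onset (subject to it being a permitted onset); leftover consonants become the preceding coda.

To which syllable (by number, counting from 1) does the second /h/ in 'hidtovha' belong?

Vowels present: i, o, a; each is a nucleus, giving 3 syllables.
V1 /i/ – V2 /o/: /dt/ splits as /d/ + /t/ (/t/ is the longest suffix that is a licit onset).
V2 /o/ – V3 /a/: /vh/ splits as /v/ + /h/ (/h/ is the longest suffix that is a licit onset).
So the parse is hid.tov.ha.
The second /h/ is in the onset of syllable 3 (/ha/).

3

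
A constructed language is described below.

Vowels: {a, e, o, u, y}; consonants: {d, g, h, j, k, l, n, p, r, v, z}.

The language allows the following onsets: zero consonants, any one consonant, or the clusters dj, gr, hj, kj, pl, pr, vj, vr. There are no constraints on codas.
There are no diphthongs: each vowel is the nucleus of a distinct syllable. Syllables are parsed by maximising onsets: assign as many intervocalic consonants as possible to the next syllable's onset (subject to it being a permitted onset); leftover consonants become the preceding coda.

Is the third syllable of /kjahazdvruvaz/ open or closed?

open

Nuclei (vowels): a, a, u, a → 4 syllables.
σ1/σ2 boundary: /h/ → onset of the next syllable (single consonants are always licit onsets).
σ2/σ3 boundary: /zdvr/ — longest licit onset from the right is /vr/, leaving /zd/ as coda.
σ3/σ4 boundary: /v/ → onset of the next syllable (single consonants are always licit onsets).
So the parse is kja.hazd.vru.vaz.
Syllable 3 is /vru/; it ends in its nucleus with no coda, so it is open.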